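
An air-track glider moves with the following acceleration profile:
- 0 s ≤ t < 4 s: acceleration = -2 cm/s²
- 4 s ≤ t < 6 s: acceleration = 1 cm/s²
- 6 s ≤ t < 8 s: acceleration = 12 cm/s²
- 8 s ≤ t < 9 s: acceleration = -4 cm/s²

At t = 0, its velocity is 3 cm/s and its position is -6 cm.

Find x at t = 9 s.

On each constant-a segment, Δv = aΔt and Δx = v₀Δt + ½aΔt²; chain segment to segment.
0–4 s: v starts 3 cm/s; Δx = 3·4 + ½·-2·4² = -4 cm; v ends -5 cm/s.
4–6 s: v starts -5 cm/s; Δx = -5·2 + ½·1·2² = -8 cm; v ends -3 cm/s.
6–8 s: v starts -3 cm/s; Δx = -3·2 + ½·12·2² = 18 cm; v ends 21 cm/s.
8–9 s: v starts 21 cm/s; Δx = 21·1 + ½·-4·1² = 19 cm; v ends 17 cm/s.
x(9) = -6 + Σ Δx = 19 cm.

19 cm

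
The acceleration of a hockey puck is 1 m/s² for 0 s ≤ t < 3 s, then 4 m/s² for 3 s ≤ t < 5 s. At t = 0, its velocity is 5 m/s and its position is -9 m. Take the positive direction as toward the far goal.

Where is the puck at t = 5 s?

34.5 m

On each constant-a segment, Δv = aΔt and Δx = v₀Δt + ½aΔt²; chain segment to segment.
0–3 s: v starts 5 m/s; Δx = 5·3 + ½·1·3² = 19.5 m; v ends 8 m/s.
3–5 s: v starts 8 m/s; Δx = 8·2 + ½·4·2² = 24 m; v ends 16 m/s.
x(5) = -9 + Σ Δx = 34.5 m.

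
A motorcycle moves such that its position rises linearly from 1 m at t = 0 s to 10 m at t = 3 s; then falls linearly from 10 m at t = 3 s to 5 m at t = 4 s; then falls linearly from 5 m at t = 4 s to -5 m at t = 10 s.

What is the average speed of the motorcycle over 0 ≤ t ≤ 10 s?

Average speed = (total path length)/(elapsed time); on a piecewise-linear x-t graph the path length is Σ|Δx|.
0–3 s: |Δx| = |10 − 1| = 9 m
3–4 s: |Δx| = |5 − 10| = 5 m
4–10 s: |Δx| = |-5 − 5| = 10 m
Total path = 24 m; average speed = 24/10 = 2.4 m/s.

2.4 m/s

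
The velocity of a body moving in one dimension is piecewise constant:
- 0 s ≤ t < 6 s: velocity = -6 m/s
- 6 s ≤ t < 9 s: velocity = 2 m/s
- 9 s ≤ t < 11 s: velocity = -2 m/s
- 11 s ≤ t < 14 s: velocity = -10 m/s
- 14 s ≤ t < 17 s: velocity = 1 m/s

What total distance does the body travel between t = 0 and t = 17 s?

Total distance travelled is ∫|v| dt — sum the magnitudes of each area piece.
0–6 s: |-6| × 6 = 36 m
6–9 s: |2| × 3 = 6 m
9–11 s: |-2| × 2 = 4 m
11–14 s: |-10| × 3 = 30 m
14–17 s: |1| × 3 = 3 m
Total distance = 79 m

79 m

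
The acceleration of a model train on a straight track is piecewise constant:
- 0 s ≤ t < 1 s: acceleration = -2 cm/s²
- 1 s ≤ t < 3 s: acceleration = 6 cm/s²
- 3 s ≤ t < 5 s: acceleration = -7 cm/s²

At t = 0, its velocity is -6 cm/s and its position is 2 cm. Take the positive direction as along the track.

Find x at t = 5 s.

On each constant-a segment, Δv = aΔt and Δx = v₀Δt + ½aΔt²; chain segment to segment.
0–1 s: v starts -6 cm/s; Δx = -6·1 + ½·-2·1² = -7 cm; v ends -8 cm/s.
1–3 s: v starts -8 cm/s; Δx = -8·2 + ½·6·2² = -4 cm; v ends 4 cm/s.
3–5 s: v starts 4 cm/s; Δx = 4·2 + ½·-7·2² = -6 cm; v ends -10 cm/s.
x(5) = 2 + Σ Δx = -15 cm.

-15 cm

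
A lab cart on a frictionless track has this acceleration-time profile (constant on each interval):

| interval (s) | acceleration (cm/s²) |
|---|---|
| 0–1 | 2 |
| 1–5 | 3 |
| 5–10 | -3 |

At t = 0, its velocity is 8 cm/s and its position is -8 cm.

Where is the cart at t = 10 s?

On each constant-a segment, Δv = aΔt and Δx = v₀Δt + ½aΔt²; chain segment to segment.
0–1 s: v starts 8 cm/s; Δx = 8·1 + ½·2·1² = 9 cm; v ends 10 cm/s.
1–5 s: v starts 10 cm/s; Δx = 10·4 + ½·3·4² = 64 cm; v ends 22 cm/s.
5–10 s: v starts 22 cm/s; Δx = 22·5 + ½·-3·5² = 72.5 cm; v ends 7 cm/s.
x(10) = -8 + Σ Δx = 137.5 cm.

137.5 cm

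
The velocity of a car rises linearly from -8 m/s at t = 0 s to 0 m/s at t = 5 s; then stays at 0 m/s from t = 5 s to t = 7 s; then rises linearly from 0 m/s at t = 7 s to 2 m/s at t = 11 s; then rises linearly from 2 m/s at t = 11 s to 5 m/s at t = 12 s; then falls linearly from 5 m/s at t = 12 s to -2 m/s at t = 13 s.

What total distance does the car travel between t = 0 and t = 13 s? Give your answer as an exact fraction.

Total distance travelled is ∫|v| dt — sum the magnitudes of each area piece.
0–5 s: |½(-8 + 0)(5)| = 20 m
5–7 s: |0| × 2 = 0 m
7–11 s: |½(0 + 2)(4)| = 4 m
11–12 s: |½(2 + 5)(1)| = 3.5 m
12–13 s: v = 0 at t = 89/7 s; triangle areas 25/14 + 2/7 = 29/14 m
Total distance = 207/7 m

207/7 m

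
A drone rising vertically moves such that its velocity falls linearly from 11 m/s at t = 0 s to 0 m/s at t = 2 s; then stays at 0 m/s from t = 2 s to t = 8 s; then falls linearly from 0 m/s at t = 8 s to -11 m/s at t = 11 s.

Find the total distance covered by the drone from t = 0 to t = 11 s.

Distance (not displacement) is the total path length: add the absolute areas under v-t.
0–2 s: |½(11 + 0)(2)| = 11 m
2–8 s: |0| × 6 = 0 m
8–11 s: |½(0 + -11)(3)| = 16.5 m
Total distance = 27.5 m

27.5 m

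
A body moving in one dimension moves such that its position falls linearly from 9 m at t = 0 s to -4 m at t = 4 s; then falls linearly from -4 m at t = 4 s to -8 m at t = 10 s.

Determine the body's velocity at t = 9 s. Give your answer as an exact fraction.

-2/3 m/s

Velocity is the slope of the x-t graph on 4–10 s: (-8 − -4)/(10 − 4) = -2/3 m/s.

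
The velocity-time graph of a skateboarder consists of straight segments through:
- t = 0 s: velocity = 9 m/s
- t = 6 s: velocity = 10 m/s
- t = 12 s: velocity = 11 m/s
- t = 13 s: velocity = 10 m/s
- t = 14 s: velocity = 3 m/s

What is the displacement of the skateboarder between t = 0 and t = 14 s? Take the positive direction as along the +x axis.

Displacement is the signed area under the v-t curve.
0–6 s: ½(9 + 10)(6) = 57 m
6–12 s: ½(10 + 11)(6) = 63 m
12–13 s: ½(11 + 10)(1) = 10.5 m
13–14 s: ½(10 + 3)(1) = 6.5 m
Net displacement = 137 m

137 m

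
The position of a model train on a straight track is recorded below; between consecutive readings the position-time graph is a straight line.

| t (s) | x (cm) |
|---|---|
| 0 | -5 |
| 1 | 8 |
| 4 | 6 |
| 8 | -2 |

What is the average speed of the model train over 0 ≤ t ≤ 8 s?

Average speed = (total path length)/(elapsed time); on a piecewise-linear x-t graph the path length is Σ|Δx|.
0–1 s: |Δx| = |8 − -5| = 13 cm
1–4 s: |Δx| = |6 − 8| = 2 cm
4–8 s: |Δx| = |-2 − 6| = 8 cm
Total path = 23 cm; average speed = 23/8 = 2.875 cm/s.

2.875 cm/s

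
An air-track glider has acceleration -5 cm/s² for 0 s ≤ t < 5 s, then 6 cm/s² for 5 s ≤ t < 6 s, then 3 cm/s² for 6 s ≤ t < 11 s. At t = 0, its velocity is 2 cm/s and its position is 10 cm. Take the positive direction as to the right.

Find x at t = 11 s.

-110 cm

On each constant-a segment, Δv = aΔt and Δx = v₀Δt + ½aΔt²; chain segment to segment.
0–5 s: v starts 2 cm/s; Δx = 2·5 + ½·-5·5² = -52.5 cm; v ends -23 cm/s.
5–6 s: v starts -23 cm/s; Δx = -23·1 + ½·6·1² = -20 cm; v ends -17 cm/s.
6–11 s: v starts -17 cm/s; Δx = -17·5 + ½·3·5² = -47.5 cm; v ends -2 cm/s.
x(11) = 10 + Σ Δx = -110 cm.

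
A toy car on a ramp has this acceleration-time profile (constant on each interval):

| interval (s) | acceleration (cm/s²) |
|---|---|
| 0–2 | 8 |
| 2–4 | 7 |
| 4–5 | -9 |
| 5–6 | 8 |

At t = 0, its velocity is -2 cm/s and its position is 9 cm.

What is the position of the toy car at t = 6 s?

109.5 cm

On each constant-a segment, Δv = aΔt and Δx = v₀Δt + ½aΔt²; chain segment to segment.
0–2 s: v starts -2 cm/s; Δx = -2·2 + ½·8·2² = 12 cm; v ends 14 cm/s.
2–4 s: v starts 14 cm/s; Δx = 14·2 + ½·7·2² = 42 cm; v ends 28 cm/s.
4–5 s: v starts 28 cm/s; Δx = 28·1 + ½·-9·1² = 23.5 cm; v ends 19 cm/s.
5–6 s: v starts 19 cm/s; Δx = 19·1 + ½·8·1² = 23 cm; v ends 27 cm/s.
x(6) = 9 + Σ Δx = 109.5 cm.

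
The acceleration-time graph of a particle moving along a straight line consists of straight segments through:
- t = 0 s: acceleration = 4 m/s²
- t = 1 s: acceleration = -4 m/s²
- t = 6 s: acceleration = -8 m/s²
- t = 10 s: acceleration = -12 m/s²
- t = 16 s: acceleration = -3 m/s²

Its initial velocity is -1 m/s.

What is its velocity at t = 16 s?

Δv equals the area under the a-t graph; then v = v₀ + Δv.
0–1 s: ½(4 + -4)(1) = 0 m/s
1–6 s: ½(-4 + -8)(5) = -30 m/s
6–10 s: ½(-8 + -12)(4) = -40 m/s
10–16 s: ½(-12 + -3)(6) = -45 m/s
Δv = -115 m/s, so v(16) = -1 + (-115) = -116 m/s.

-116 m/s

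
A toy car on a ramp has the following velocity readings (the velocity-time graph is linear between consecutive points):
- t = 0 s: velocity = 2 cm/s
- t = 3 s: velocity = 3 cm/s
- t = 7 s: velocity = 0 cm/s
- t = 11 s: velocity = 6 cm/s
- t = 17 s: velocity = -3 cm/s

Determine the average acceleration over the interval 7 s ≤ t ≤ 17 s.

-0.3 cm/s²

Average acceleration = Δv/Δt = (-3 − 0)/(17 − 7) = -0.3 cm/s².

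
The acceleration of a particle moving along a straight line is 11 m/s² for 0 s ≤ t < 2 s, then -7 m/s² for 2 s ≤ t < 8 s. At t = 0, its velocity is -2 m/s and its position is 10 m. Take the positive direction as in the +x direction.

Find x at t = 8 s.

On each constant-a segment, Δv = aΔt and Δx = v₀Δt + ½aΔt²; chain segment to segment.
0–2 s: v starts -2 m/s; Δx = -2·2 + ½·11·2² = 18 m; v ends 20 m/s.
2–8 s: v starts 20 m/s; Δx = 20·6 + ½·-7·6² = -6 m; v ends -22 m/s.
x(8) = 10 + Σ Δx = 22 m.

22 m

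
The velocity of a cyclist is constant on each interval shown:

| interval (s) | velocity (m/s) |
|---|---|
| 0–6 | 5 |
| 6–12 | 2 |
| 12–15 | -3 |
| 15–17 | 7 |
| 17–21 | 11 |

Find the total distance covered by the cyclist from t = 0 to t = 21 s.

Distance (not displacement) is the total path length: add the absolute areas under v-t.
0–6 s: |5| × 6 = 30 m
6–12 s: |2| × 6 = 12 m
12–15 s: |-3| × 3 = 9 m
15–17 s: |7| × 2 = 14 m
17–21 s: |11| × 4 = 44 m
Total distance = 109 m

109 m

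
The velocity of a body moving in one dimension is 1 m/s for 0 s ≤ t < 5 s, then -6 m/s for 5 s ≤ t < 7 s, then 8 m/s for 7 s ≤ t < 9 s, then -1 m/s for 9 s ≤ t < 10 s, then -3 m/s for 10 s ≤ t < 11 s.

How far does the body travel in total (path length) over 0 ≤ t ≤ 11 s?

37 m

Distance (not displacement) is the total path length: add the absolute areas under v-t.
0–5 s: |1| × 5 = 5 m
5–7 s: |-6| × 2 = 12 m
7–9 s: |8| × 2 = 16 m
9–10 s: |-1| × 1 = 1 m
10–11 s: |-3| × 1 = 3 m
Total distance = 37 m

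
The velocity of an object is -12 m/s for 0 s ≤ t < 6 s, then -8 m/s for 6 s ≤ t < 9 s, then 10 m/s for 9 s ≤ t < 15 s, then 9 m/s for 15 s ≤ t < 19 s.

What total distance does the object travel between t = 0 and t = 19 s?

Distance (not displacement) is the total path length: add the absolute areas under v-t.
0–6 s: |-12| × 6 = 72 m
6–9 s: |-8| × 3 = 24 m
9–15 s: |10| × 6 = 60 m
15–19 s: |9| × 4 = 36 m
Total distance = 192 m

192 m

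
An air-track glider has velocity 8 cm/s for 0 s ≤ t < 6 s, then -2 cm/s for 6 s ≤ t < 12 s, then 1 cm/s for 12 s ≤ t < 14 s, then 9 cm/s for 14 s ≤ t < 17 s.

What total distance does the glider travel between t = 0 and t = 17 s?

89 cm

Distance (not displacement) is the total path length: add the absolute areas under v-t.
0–6 s: |8| × 6 = 48 cm
6–12 s: |-2| × 6 = 12 cm
12–14 s: |1| × 2 = 2 cm
14–17 s: |9| × 3 = 27 cm
Total distance = 89 cm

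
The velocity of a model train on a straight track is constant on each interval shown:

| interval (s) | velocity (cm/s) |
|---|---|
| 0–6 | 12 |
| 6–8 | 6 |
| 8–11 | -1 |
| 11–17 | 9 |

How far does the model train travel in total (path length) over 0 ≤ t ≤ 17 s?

141 cm

Total distance travelled is ∫|v| dt — sum the magnitudes of each area piece.
0–6 s: |12| × 6 = 72 cm
6–8 s: |6| × 2 = 12 cm
8–11 s: |-1| × 3 = 3 cm
11–17 s: |9| × 6 = 54 cm
Total distance = 141 cm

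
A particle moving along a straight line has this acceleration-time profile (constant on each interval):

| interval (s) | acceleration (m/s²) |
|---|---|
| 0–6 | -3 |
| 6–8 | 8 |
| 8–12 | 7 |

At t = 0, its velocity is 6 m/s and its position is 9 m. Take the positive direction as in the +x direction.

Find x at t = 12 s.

On each constant-a segment, Δv = aΔt and Δx = v₀Δt + ½aΔt²; chain segment to segment.
0–6 s: v starts 6 m/s; Δx = 6·6 + ½·-3·6² = -18 m; v ends -12 m/s.
6–8 s: v starts -12 m/s; Δx = -12·2 + ½·8·2² = -8 m; v ends 4 m/s.
8–12 s: v starts 4 m/s; Δx = 4·4 + ½·7·4² = 72 m; v ends 32 m/s.
x(12) = 9 + Σ Δx = 55 m.

55 m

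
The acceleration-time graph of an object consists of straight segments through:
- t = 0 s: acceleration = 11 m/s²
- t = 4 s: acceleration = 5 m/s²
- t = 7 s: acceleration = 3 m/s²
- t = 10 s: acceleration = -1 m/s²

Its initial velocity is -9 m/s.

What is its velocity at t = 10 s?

38 m/s

Δv equals the area under the a-t graph; then v = v₀ + Δv.
0–4 s: ½(11 + 5)(4) = 32 m/s
4–7 s: ½(5 + 3)(3) = 12 m/s
7–10 s: ½(3 + -1)(3) = 3 m/s
Δv = 47 m/s, so v(10) = -9 + (47) = 38 m/s.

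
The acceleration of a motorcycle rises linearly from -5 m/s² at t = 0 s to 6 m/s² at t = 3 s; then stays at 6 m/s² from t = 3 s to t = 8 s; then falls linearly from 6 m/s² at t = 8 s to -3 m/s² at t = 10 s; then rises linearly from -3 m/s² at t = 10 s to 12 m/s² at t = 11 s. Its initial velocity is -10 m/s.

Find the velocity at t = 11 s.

29 m/s

Δv equals the area under the a-t graph; then v = v₀ + Δv.
0–3 s: ½(-5 + 6)(3) = 1.5 m/s
3–8 s: 6 × 5 = 30 m/s
8–10 s: ½(6 + -3)(2) = 3 m/s
10–11 s: ½(-3 + 12)(1) = 4.5 m/s
Δv = 39 m/s, so v(11) = -10 + (39) = 29 m/s.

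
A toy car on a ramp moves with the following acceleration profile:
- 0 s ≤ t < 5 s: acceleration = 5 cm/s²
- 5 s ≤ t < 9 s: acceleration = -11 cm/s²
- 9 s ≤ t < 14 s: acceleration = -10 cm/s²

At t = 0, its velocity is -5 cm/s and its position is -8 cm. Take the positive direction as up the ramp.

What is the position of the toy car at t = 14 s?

-223.5 cm

On each constant-a segment, Δv = aΔt and Δx = v₀Δt + ½aΔt²; chain segment to segment.
0–5 s: v starts -5 cm/s; Δx = -5·5 + ½·5·5² = 37.5 cm; v ends 20 cm/s.
5–9 s: v starts 20 cm/s; Δx = 20·4 + ½·-11·4² = -8 cm; v ends -24 cm/s.
9–14 s: v starts -24 cm/s; Δx = -24·5 + ½·-10·5² = -245 cm; v ends -74 cm/s.
x(14) = -8 + Σ Δx = -223.5 cm.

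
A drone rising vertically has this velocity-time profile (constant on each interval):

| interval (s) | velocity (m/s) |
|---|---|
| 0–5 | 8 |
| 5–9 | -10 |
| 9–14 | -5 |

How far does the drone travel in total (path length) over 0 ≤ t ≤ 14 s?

105 m

Distance (not displacement) is the total path length: add the absolute areas under v-t.
0–5 s: |8| × 5 = 40 m
5–9 s: |-10| × 4 = 40 m
9–14 s: |-5| × 5 = 25 m
Total distance = 105 m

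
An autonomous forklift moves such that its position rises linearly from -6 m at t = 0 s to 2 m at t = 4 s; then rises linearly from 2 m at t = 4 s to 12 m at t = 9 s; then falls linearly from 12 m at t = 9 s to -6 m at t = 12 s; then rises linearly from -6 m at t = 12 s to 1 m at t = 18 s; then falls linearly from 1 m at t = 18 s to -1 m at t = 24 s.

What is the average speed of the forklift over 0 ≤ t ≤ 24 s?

Average speed = (total path length)/(elapsed time); on a piecewise-linear x-t graph the path length is Σ|Δx|.
0–4 s: |Δx| = |2 − -6| = 8 m
4–9 s: |Δx| = |12 − 2| = 10 m
9–12 s: |Δx| = |-6 − 12| = 18 m
12–18 s: |Δx| = |1 − -6| = 7 m
18–24 s: |Δx| = |-1 − 1| = 2 m
Total path = 45 m; average speed = 45/24 = 1.875 m/s.

1.875 m/s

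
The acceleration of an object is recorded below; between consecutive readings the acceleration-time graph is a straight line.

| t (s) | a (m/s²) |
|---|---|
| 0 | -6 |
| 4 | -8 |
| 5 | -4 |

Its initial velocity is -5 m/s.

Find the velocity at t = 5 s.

Δv equals the area under the a-t graph; then v = v₀ + Δv.
0–4 s: ½(-6 + -8)(4) = -28 m/s
4–5 s: ½(-8 + -4)(1) = -6 m/s
Δv = -34 m/s, so v(5) = -5 + (-34) = -39 m/s.

-39 m/s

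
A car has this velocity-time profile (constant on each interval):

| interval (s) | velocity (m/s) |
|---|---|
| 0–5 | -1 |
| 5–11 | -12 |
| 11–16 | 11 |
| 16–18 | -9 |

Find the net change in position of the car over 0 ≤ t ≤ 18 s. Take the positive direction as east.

Net displacement equals the area under the velocity-time graph (areas below the axis count negative).
0–5 s: -1 × 5 = -5 m
5–11 s: -12 × 6 = -72 m
11–16 s: 11 × 5 = 55 m
16–18 s: -9 × 2 = -18 m
Net displacement = -40 m

-40 m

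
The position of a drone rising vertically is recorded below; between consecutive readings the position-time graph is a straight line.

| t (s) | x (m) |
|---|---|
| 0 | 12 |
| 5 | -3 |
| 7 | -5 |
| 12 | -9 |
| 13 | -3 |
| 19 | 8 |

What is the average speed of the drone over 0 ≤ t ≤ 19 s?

2 m/s

Average speed = (total path length)/(elapsed time); on a piecewise-linear x-t graph the path length is Σ|Δx|.
0–5 s: |Δx| = |-3 − 12| = 15 m
5–7 s: |Δx| = |-5 − -3| = 2 m
7–12 s: |Δx| = |-9 − -5| = 4 m
12–13 s: |Δx| = |-3 − -9| = 6 m
13–19 s: |Δx| = |8 − -3| = 11 m
Total path = 38 m; average speed = 38/19 = 2 m/s.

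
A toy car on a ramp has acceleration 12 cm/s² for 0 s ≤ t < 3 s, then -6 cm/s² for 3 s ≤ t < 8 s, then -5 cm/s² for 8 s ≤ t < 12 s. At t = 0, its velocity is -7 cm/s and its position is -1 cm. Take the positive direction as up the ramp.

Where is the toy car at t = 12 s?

58 cm

On each constant-a segment, Δv = aΔt and Δx = v₀Δt + ½aΔt²; chain segment to segment.
0–3 s: v starts -7 cm/s; Δx = -7·3 + ½·12·3² = 33 cm; v ends 29 cm/s.
3–8 s: v starts 29 cm/s; Δx = 29·5 + ½·-6·5² = 70 cm; v ends -1 cm/s.
8–12 s: v starts -1 cm/s; Δx = -1·4 + ½·-5·4² = -44 cm; v ends -21 cm/s.
x(12) = -1 + Σ Δx = 58 cm.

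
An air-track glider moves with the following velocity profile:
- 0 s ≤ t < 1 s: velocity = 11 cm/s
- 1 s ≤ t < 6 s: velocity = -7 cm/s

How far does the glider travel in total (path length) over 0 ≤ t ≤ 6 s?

Total distance travelled is ∫|v| dt — sum the magnitudes of each area piece.
0–1 s: |11| × 1 = 11 cm
1–6 s: |-7| × 5 = 35 cm
Total distance = 46 cm

46 cm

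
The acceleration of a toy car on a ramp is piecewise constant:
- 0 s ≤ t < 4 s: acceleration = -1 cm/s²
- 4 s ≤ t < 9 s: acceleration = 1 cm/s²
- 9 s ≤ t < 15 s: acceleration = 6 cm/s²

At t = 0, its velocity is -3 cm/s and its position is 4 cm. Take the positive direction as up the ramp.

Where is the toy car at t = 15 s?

57.5 cm

On each constant-a segment, Δv = aΔt and Δx = v₀Δt + ½aΔt²; chain segment to segment.
0–4 s: v starts -3 cm/s; Δx = -3·4 + ½·-1·4² = -20 cm; v ends -7 cm/s.
4–9 s: v starts -7 cm/s; Δx = -7·5 + ½·1·5² = -22.5 cm; v ends -2 cm/s.
9–15 s: v starts -2 cm/s; Δx = -2·6 + ½·6·6² = 96 cm; v ends 34 cm/s.
x(15) = 4 + Σ Δx = 57.5 cm.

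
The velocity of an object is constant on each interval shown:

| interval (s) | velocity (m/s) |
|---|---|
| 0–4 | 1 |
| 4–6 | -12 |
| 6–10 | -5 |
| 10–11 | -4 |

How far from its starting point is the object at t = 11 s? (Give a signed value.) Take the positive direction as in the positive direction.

Displacement is the signed area under the v-t curve.
0–4 s: 1 × 4 = 4 m
4–6 s: -12 × 2 = -24 m
6–10 s: -5 × 4 = -20 m
10–11 s: -4 × 1 = -4 m
Net displacement = -44 m

-44 m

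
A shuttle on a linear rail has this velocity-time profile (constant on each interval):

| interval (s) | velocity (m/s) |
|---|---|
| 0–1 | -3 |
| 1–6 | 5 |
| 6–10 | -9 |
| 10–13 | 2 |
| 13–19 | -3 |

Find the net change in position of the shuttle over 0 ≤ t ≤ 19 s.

Net displacement equals the area under the velocity-time graph (areas below the axis count negative).
0–1 s: -3 × 1 = -3 m
1–6 s: 5 × 5 = 25 m
6–10 s: -9 × 4 = -36 m
10–13 s: 2 × 3 = 6 m
13–19 s: -3 × 6 = -18 m
Net displacement = -26 m

-26 m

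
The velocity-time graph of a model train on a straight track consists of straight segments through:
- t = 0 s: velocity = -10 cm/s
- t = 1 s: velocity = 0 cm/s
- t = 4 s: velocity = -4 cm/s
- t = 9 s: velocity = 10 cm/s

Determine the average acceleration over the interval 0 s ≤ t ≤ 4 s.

Average acceleration = Δv/Δt = (-4 − -10)/(4 − 0) = 1.5 cm/s².

1.5 cm/s²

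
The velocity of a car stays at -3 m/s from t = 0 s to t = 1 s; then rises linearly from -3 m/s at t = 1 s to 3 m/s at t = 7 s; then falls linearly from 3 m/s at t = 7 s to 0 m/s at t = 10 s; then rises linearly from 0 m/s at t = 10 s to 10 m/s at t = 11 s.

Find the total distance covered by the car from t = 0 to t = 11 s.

21.5 m

Total distance travelled is ∫|v| dt — sum the magnitudes of each area piece.
0–1 s: |-3| × 1 = 3 m
1–7 s: v = 0 at t = 4 s; triangle areas 4.5 + 4.5 = 9 m
7–10 s: |½(3 + 0)(3)| = 4.5 m
10–11 s: |½(0 + 10)(1)| = 5 m
Total distance = 21.5 m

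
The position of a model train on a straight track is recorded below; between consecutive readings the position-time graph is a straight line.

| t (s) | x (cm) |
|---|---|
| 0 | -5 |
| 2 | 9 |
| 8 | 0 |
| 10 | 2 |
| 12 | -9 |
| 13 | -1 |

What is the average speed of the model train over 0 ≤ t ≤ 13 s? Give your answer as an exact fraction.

Average speed = (total path length)/(elapsed time); on a piecewise-linear x-t graph the path length is Σ|Δx|.
0–2 s: |Δx| = |9 − -5| = 14 cm
2–8 s: |Δx| = |0 − 9| = 9 cm
8–10 s: |Δx| = |2 − 0| = 2 cm
10–12 s: |Δx| = |-9 − 2| = 11 cm
12–13 s: |Δx| = |-1 − -9| = 8 cm
Total path = 44 cm; average speed = 44/13 = 44/13 cm/s.

44/13 cm/s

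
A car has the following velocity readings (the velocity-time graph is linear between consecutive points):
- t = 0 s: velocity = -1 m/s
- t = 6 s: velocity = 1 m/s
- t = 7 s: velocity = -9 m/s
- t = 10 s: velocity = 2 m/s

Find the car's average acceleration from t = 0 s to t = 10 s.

0.3 m/s²

Average acceleration = Δv/Δt = (2 − -1)/(10 − 0) = 0.3 m/s².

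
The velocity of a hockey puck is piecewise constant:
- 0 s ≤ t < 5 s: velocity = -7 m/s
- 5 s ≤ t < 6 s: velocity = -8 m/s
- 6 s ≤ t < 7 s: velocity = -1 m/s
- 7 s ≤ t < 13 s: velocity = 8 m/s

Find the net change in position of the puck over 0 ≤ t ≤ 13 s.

Net displacement equals the area under the velocity-time graph (areas below the axis count negative).
0–5 s: -7 × 5 = -35 m
5–6 s: -8 × 1 = -8 m
6–7 s: -1 × 1 = -1 m
7–13 s: 8 × 6 = 48 m
Net displacement = 4 m

4 m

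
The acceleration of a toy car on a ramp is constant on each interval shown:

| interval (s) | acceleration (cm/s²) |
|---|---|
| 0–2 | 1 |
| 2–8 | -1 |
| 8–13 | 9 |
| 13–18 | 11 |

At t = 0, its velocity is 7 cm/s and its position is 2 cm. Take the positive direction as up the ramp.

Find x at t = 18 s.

559 cm

On each constant-a segment, Δv = aΔt and Δx = v₀Δt + ½aΔt²; chain segment to segment.
0–2 s: v starts 7 cm/s; Δx = 7·2 + ½·1·2² = 16 cm; v ends 9 cm/s.
2–8 s: v starts 9 cm/s; Δx = 9·6 + ½·-1·6² = 36 cm; v ends 3 cm/s.
8–13 s: v starts 3 cm/s; Δx = 3·5 + ½·9·5² = 127.5 cm; v ends 48 cm/s.
13–18 s: v starts 48 cm/s; Δx = 48·5 + ½·11·5² = 377.5 cm; v ends 103 cm/s.
x(18) = 2 + Σ Δx = 559 cm.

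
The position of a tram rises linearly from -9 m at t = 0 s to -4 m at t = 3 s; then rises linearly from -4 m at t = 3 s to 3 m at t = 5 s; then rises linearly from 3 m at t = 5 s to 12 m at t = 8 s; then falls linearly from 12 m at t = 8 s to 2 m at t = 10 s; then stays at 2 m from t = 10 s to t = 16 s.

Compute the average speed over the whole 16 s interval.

1.9375 m/s

Average speed = (total path length)/(elapsed time); on a piecewise-linear x-t graph the path length is Σ|Δx|.
0–3 s: |Δx| = |-4 − -9| = 5 m
3–5 s: |Δx| = |3 − -4| = 7 m
5–8 s: |Δx| = |12 − 3| = 9 m
8–10 s: |Δx| = |2 − 12| = 10 m
10–16 s: |Δx| = |2 − 2| = 0 m
Total path = 31 m; average speed = 31/16 = 1.9375 m/s.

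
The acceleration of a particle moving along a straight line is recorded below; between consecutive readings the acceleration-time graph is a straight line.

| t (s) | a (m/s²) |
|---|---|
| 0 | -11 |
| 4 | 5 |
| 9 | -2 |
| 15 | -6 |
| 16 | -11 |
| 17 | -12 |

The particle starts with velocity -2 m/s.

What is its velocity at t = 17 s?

-50.5 m/s

Δv equals the area under the a-t graph; then v = v₀ + Δv.
0–4 s: ½(-11 + 5)(4) = -12 m/s
4–9 s: ½(5 + -2)(5) = 7.5 m/s
9–15 s: ½(-2 + -6)(6) = -24 m/s
15–16 s: ½(-6 + -11)(1) = -8.5 m/s
16–17 s: ½(-11 + -12)(1) = -11.5 m/s
Δv = -48.5 m/s, so v(17) = -2 + (-48.5) = -50.5 m/s.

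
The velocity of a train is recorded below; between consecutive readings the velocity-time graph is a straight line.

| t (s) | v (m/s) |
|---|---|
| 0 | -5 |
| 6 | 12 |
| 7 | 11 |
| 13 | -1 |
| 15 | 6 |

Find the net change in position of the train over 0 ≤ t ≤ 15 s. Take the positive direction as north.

Net displacement equals the area under the velocity-time graph (areas below the axis count negative).
0–6 s: ½(-5 + 12)(6) = 21 m
6–7 s: ½(12 + 11)(1) = 11.5 m
7–13 s: ½(11 + -1)(6) = 30 m
13–15 s: ½(-1 + 6)(2) = 5 m
Net displacement = 67.5 m

67.5 m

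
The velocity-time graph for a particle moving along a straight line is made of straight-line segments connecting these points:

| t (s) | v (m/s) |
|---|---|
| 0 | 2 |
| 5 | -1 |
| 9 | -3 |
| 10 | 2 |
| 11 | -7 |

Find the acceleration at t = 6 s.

Acceleration is the slope of the v-t graph on 5–9 s: (-3 − -1)/(9 − 5) = -0.5 m/s².

-0.5 m/s²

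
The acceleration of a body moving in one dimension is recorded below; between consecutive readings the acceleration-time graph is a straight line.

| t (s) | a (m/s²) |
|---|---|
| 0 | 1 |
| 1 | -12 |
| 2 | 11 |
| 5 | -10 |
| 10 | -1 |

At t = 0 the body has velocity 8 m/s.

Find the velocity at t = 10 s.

-24 m/s

Δv equals the area under the a-t graph; then v = v₀ + Δv.
0–1 s: ½(1 + -12)(1) = -5.5 m/s
1–2 s: ½(-12 + 11)(1) = -0.5 m/s
2–5 s: ½(11 + -10)(3) = 1.5 m/s
5–10 s: ½(-10 + -1)(5) = -27.5 m/s
Δv = -32 m/s, so v(10) = 8 + (-32) = -24 m/s.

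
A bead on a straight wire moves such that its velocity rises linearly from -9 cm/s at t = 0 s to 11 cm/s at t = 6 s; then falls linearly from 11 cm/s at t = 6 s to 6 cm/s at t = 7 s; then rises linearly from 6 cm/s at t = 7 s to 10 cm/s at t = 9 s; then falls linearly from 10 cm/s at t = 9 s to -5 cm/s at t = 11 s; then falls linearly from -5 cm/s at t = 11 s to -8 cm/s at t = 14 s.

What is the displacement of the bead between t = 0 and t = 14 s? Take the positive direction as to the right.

16 cm

Displacement is the signed area under the v-t curve.
0–6 s: ½(-9 + 11)(6) = 6 cm
6–7 s: ½(11 + 6)(1) = 8.5 cm
7–9 s: ½(6 + 10)(2) = 16 cm
9–11 s: ½(10 + -5)(2) = 5 cm
11–14 s: ½(-5 + -8)(3) = -19.5 cm
Net displacement = 16 cm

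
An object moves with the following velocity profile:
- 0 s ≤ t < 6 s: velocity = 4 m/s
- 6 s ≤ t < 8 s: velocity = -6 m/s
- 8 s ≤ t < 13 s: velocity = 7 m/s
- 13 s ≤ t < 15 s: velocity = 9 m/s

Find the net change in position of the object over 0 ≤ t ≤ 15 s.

65 m

Net displacement equals the area under the velocity-time graph (areas below the axis count negative).
0–6 s: 4 × 6 = 24 m
6–8 s: -6 × 2 = -12 m
8–13 s: 7 × 5 = 35 m
13–15 s: 9 × 2 = 18 m
Net displacement = 65 m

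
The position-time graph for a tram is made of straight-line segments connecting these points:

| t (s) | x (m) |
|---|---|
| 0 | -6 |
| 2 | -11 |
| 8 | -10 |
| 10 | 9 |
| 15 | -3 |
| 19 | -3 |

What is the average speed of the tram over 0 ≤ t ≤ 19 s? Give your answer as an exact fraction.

37/19 m/s

Average speed = (total path length)/(elapsed time); on a piecewise-linear x-t graph the path length is Σ|Δx|.
0–2 s: |Δx| = |-11 − -6| = 5 m
2–8 s: |Δx| = |-10 − -11| = 1 m
8–10 s: |Δx| = |9 − -10| = 19 m
10–15 s: |Δx| = |-3 − 9| = 12 m
15–19 s: |Δx| = |-3 − -3| = 0 m
Total path = 37 m; average speed = 37/19 = 37/19 m/s.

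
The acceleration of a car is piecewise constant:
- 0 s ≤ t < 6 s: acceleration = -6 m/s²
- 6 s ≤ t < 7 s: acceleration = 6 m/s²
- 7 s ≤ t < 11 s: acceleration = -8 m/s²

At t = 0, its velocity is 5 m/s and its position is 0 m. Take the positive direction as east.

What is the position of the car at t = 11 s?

On each constant-a segment, Δv = aΔt and Δx = v₀Δt + ½aΔt²; chain segment to segment.
0–6 s: v starts 5 m/s; Δx = 5·6 + ½·-6·6² = -78 m; v ends -31 m/s.
6–7 s: v starts -31 m/s; Δx = -31·1 + ½·6·1² = -28 m; v ends -25 m/s.
7–11 s: v starts -25 m/s; Δx = -25·4 + ½·-8·4² = -164 m; v ends -57 m/s.
x(11) = 0 + Σ Δx = -270 m.

-270 m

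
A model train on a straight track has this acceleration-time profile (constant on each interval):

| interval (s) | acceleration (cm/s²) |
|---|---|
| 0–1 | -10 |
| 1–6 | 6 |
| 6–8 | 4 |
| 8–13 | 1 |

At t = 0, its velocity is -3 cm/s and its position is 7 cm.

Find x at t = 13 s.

On each constant-a segment, Δv = aΔt and Δx = v₀Δt + ½aΔt²; chain segment to segment.
0–1 s: v starts -3 cm/s; Δx = -3·1 + ½·-10·1² = -8 cm; v ends -13 cm/s.
1–6 s: v starts -13 cm/s; Δx = -13·5 + ½·6·5² = 10 cm; v ends 17 cm/s.
6–8 s: v starts 17 cm/s; Δx = 17·2 + ½·4·2² = 42 cm; v ends 25 cm/s.
8–13 s: v starts 25 cm/s; Δx = 25·5 + ½·1·5² = 137.5 cm; v ends 30 cm/s.
x(13) = 7 + Σ Δx = 188.5 cm.

188.5 cm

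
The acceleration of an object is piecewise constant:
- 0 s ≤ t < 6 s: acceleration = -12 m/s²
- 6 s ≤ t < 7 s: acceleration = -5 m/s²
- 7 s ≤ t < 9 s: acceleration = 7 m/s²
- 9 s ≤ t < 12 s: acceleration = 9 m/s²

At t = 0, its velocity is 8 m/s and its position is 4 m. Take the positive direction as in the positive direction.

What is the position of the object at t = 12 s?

On each constant-a segment, Δv = aΔt and Δx = v₀Δt + ½aΔt²; chain segment to segment.
0–6 s: v starts 8 m/s; Δx = 8·6 + ½·-12·6² = -168 m; v ends -64 m/s.
6–7 s: v starts -64 m/s; Δx = -64·1 + ½·-5·1² = -66.5 m; v ends -69 m/s.
7–9 s: v starts -69 m/s; Δx = -69·2 + ½·7·2² = -124 m; v ends -55 m/s.
9–12 s: v starts -55 m/s; Δx = -55·3 + ½·9·3² = -124.5 m; v ends -28 m/s.
x(12) = 4 + Σ Δx = -479 m.

-479 m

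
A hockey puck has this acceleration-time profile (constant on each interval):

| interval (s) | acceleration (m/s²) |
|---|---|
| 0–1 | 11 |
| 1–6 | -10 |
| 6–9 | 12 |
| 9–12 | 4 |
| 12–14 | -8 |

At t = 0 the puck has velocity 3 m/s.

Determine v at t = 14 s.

Δv equals the area under the a-t graph; then v = v₀ + Δv.
0–1 s: 11 × 1 = 11 m/s
1–6 s: -10 × 5 = -50 m/s
6–9 s: 12 × 3 = 36 m/s
9–12 s: 4 × 3 = 12 m/s
12–14 s: -8 × 2 = -16 m/s
Δv = -7 m/s, so v(14) = 3 + (-7) = -4 m/s.

-4 m/s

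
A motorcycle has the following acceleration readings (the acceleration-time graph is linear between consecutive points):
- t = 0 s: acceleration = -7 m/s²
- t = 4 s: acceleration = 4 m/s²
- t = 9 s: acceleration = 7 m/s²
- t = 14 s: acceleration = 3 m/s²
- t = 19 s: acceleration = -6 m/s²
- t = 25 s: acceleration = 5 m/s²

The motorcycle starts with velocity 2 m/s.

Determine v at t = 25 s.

Δv equals the area under the a-t graph; then v = v₀ + Δv.
0–4 s: ½(-7 + 4)(4) = -6 m/s
4–9 s: ½(4 + 7)(5) = 27.5 m/s
9–14 s: ½(7 + 3)(5) = 25 m/s
14–19 s: ½(3 + -6)(5) = -7.5 m/s
19–25 s: ½(-6 + 5)(6) = -3 m/s
Δv = 36 m/s, so v(25) = 2 + (36) = 38 m/s.

38 m/s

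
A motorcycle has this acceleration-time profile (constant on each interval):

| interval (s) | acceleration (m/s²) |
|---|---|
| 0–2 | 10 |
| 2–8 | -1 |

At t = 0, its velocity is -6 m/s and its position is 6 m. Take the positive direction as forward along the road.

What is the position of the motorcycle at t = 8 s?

On each constant-a segment, Δv = aΔt and Δx = v₀Δt + ½aΔt²; chain segment to segment.
0–2 s: v starts -6 m/s; Δx = -6·2 + ½·10·2² = 8 m; v ends 14 m/s.
2–8 s: v starts 14 m/s; Δx = 14·6 + ½·-1·6² = 66 m; v ends 8 m/s.
x(8) = 6 + Σ Δx = 80 m.

80 m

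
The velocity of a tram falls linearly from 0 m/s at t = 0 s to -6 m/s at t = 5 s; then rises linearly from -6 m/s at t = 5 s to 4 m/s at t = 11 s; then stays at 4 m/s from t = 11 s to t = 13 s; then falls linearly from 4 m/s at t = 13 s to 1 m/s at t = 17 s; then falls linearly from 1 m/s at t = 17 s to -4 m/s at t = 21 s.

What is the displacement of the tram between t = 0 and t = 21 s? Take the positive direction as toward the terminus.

-9 m

Net displacement equals the area under the velocity-time graph (areas below the axis count negative).
0–5 s: ½(0 + -6)(5) = -15 m
5–11 s: ½(-6 + 4)(6) = -6 m
11–13 s: 4 × 2 = 8 m
13–17 s: ½(4 + 1)(4) = 10 m
17–21 s: ½(1 + -4)(4) = -6 m
Net displacement = -9 m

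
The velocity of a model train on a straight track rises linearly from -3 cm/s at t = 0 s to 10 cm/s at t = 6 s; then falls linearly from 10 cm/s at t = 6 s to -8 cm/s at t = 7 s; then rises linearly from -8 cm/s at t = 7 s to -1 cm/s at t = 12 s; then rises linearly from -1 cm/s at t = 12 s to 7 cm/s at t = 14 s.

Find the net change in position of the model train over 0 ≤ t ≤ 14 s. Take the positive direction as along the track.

Displacement is the signed area under the v-t curve.
0–6 s: ½(-3 + 10)(6) = 21 cm
6–7 s: ½(10 + -8)(1) = 1 cm
7–12 s: ½(-8 + -1)(5) = -22.5 cm
12–14 s: ½(-1 + 7)(2) = 6 cm
Net displacement = 5.5 cm

5.5 cm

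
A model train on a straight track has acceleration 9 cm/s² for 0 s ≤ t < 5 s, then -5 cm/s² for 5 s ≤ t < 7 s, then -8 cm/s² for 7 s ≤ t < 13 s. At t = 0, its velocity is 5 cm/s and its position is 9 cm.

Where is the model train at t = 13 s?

On each constant-a segment, Δv = aΔt and Δx = v₀Δt + ½aΔt²; chain segment to segment.
0–5 s: v starts 5 cm/s; Δx = 5·5 + ½·9·5² = 137.5 cm; v ends 50 cm/s.
5–7 s: v starts 50 cm/s; Δx = 50·2 + ½·-5·2² = 90 cm; v ends 40 cm/s.
7–13 s: v starts 40 cm/s; Δx = 40·6 + ½·-8·6² = 96 cm; v ends -8 cm/s.
x(13) = 9 + Σ Δx = 332.5 cm.

332.5 cm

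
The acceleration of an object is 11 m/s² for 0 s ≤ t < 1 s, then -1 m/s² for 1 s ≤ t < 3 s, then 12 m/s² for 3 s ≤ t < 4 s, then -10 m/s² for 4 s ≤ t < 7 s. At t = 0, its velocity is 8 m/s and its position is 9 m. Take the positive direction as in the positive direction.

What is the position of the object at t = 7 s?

123.5 m

On each constant-a segment, Δv = aΔt and Δx = v₀Δt + ½aΔt²; chain segment to segment.
0–1 s: v starts 8 m/s; Δx = 8·1 + ½·11·1² = 13.5 m; v ends 19 m/s.
1–3 s: v starts 19 m/s; Δx = 19·2 + ½·-1·2² = 36 m; v ends 17 m/s.
3–4 s: v starts 17 m/s; Δx = 17·1 + ½·12·1² = 23 m; v ends 29 m/s.
4–7 s: v starts 29 m/s; Δx = 29·3 + ½·-10·3² = 42 m; v ends -1 m/s.
x(7) = 9 + Σ Δx = 123.5 m.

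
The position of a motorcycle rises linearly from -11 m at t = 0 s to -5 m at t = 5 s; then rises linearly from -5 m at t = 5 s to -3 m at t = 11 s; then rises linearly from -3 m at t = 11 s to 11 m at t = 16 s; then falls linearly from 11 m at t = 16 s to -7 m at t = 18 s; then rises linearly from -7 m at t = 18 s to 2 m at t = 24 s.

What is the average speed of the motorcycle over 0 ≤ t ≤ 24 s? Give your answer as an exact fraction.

Average speed = (total path length)/(elapsed time); on a piecewise-linear x-t graph the path length is Σ|Δx|.
0–5 s: |Δx| = |-5 − -11| = 6 m
5–11 s: |Δx| = |-3 − -5| = 2 m
11–16 s: |Δx| = |11 − -3| = 14 m
16–18 s: |Δx| = |-7 − 11| = 18 m
18–24 s: |Δx| = |2 − -7| = 9 m
Total path = 49 m; average speed = 49/24 = 49/24 m/s.

49/24 m/s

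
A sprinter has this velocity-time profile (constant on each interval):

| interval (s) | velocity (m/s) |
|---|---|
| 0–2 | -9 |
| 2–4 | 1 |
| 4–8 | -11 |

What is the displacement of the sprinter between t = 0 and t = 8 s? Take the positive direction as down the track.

Net displacement equals the area under the velocity-time graph (areas below the axis count negative).
0–2 s: -9 × 2 = -18 m
2–4 s: 1 × 2 = 2 m
4–8 s: -11 × 4 = -44 m
Net displacement = -60 m

-60 m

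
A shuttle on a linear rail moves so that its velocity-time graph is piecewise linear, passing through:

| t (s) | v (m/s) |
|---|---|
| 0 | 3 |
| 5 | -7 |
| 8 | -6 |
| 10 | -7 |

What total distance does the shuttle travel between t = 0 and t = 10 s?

Total distance travelled is ∫|v| dt — sum the magnitudes of each area piece.
0–5 s: v = 0 at t = 1.5 s; triangle areas 2.25 + 12.25 = 14.5 m
5–8 s: |½(-7 + -6)(3)| = 19.5 m
8–10 s: |½(-6 + -7)(2)| = 13 m
Total distance = 47 m

47 m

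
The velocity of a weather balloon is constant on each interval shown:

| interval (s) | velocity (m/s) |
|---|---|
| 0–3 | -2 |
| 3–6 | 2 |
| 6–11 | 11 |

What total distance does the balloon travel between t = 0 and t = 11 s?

67 m

Total distance travelled is ∫|v| dt — sum the magnitudes of each area piece.
0–3 s: |-2| × 3 = 6 m
3–6 s: |2| × 3 = 6 m
6–11 s: |11| × 5 = 55 m
Total distance = 67 m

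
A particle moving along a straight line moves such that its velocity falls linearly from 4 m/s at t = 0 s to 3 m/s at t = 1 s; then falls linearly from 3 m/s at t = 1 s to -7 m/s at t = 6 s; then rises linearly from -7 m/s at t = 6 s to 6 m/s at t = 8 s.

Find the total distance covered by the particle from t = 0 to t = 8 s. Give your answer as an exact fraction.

319/13 m

Total distance travelled is ∫|v| dt — sum the magnitudes of each area piece.
0–1 s: |½(4 + 3)(1)| = 3.5 m
1–6 s: v = 0 at t = 2.5 s; triangle areas 2.25 + 12.25 = 14.5 m
6–8 s: v = 0 at t = 92/13 s; triangle areas 49/13 + 36/13 = 85/13 m
Total distance = 319/13 m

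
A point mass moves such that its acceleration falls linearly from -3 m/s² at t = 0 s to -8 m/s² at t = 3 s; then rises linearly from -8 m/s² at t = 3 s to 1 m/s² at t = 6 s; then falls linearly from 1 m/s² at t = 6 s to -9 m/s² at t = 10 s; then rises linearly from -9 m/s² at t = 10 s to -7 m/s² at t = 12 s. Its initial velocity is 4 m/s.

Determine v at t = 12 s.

Δv equals the area under the a-t graph; then v = v₀ + Δv.
0–3 s: ½(-3 + -8)(3) = -16.5 m/s
3–6 s: ½(-8 + 1)(3) = -10.5 m/s
6–10 s: ½(1 + -9)(4) = -16 m/s
10–12 s: ½(-9 + -7)(2) = -16 m/s
Δv = -59 m/s, so v(12) = 4 + (-59) = -55 m/s.

-55 m/s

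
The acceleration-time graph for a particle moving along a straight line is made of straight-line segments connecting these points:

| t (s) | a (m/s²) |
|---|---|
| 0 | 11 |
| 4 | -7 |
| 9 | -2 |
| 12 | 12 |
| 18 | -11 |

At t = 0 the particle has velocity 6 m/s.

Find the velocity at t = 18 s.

Δv equals the area under the a-t graph; then v = v₀ + Δv.
0–4 s: ½(11 + -7)(4) = 8 m/s
4–9 s: ½(-7 + -2)(5) = -22.5 m/s
9–12 s: ½(-2 + 12)(3) = 15 m/s
12–18 s: ½(12 + -11)(6) = 3 m/s
Δv = 3.5 m/s, so v(18) = 6 + (3.5) = 9.5 m/s.

9.5 m/s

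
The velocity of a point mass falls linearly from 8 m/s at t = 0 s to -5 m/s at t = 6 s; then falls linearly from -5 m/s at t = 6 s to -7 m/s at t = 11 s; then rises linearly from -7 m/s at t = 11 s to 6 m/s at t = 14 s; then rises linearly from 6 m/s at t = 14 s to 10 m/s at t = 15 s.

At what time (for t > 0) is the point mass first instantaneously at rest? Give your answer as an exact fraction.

t = 48/13 s

v changes sign on 0–6 s (from 8 to -5); the graph is linear there, so v = 0 at t = 0 + (-8)·(6 − 0)/(-5 − 8) = 48/13 s.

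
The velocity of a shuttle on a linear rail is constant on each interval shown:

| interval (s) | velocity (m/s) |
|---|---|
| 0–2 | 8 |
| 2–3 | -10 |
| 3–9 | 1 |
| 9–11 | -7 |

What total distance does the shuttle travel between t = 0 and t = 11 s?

Distance (not displacement) is the total path length: add the absolute areas under v-t.
0–2 s: |8| × 2 = 16 m
2–3 s: |-10| × 1 = 10 m
3–9 s: |1| × 6 = 6 m
9–11 s: |-7| × 2 = 14 m
Total distance = 46 m

46 m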